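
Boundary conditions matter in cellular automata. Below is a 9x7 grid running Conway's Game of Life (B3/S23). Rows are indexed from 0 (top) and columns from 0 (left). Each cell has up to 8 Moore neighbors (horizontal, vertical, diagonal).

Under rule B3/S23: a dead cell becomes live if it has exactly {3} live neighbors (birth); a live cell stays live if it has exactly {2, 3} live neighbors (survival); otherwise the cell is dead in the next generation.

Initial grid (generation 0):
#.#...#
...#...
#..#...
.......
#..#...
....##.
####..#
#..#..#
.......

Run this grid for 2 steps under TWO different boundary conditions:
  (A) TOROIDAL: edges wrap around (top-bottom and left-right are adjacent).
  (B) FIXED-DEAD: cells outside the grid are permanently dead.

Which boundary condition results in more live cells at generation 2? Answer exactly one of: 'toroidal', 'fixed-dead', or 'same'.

Answer: toroidal

Derivation:
Under TOROIDAL boundary, generation 2:
.......
###....
###....
.......
....##.
..#.##.
..##.#.
##.#...
.......
Population = 17

Under FIXED-DEAD boundary, generation 2:
..#....
..#....
..#....
.......
....##.
#.#.##.
#.##.#.
#..#...
.......
Population = 15

Comparison: toroidal=17, fixed-dead=15 -> toroidal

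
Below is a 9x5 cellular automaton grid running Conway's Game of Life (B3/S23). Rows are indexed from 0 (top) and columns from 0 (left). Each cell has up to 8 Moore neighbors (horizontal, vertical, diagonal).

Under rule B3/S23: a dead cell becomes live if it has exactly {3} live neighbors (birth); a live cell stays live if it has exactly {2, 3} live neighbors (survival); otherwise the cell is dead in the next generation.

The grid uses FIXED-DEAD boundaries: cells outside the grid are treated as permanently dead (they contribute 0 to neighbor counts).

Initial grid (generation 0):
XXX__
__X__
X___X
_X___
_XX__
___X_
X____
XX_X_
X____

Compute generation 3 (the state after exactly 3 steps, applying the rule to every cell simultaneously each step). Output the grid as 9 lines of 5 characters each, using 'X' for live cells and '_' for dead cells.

Simulating step by step:
Generation 0 (given above): 15 live cells
Generation 1: 20 live cells
_XX__
X_XX_
_X___
XXX__
_XX__
_XX__
XXX__
XX___
XX___
Generation 2: 11 live cells
_XXX_
X__X_
___X_
X____
___X_
___X_
_____
_____
XX___
Generation 3: 6 live cells
(generation 3 grid is the final answer)

Answer: _XXX_
_X_XX
_____
_____
_____
_____
_____
_____
_____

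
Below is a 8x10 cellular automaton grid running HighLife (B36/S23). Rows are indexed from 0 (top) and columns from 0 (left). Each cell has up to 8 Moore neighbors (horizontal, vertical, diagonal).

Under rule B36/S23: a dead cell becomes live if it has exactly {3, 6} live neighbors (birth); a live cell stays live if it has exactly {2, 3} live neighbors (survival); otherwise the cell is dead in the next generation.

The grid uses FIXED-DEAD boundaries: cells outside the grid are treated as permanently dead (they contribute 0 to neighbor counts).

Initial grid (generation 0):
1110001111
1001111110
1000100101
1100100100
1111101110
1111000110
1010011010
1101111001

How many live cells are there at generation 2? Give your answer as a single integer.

Simulating step by step:
Generation 0 (given above): 48 live cells
Generation 1: 25 live cells
1111100001
1011100000
1000000000
0000100000
0000111000
0000000001
0000000011
1111101100
Generation 2: 24 live cells
1000100000
1100100000
0100100000
0000100000
0000110000
0000010011
0111000111
0111000110
Population at generation 2: 24

Answer: 24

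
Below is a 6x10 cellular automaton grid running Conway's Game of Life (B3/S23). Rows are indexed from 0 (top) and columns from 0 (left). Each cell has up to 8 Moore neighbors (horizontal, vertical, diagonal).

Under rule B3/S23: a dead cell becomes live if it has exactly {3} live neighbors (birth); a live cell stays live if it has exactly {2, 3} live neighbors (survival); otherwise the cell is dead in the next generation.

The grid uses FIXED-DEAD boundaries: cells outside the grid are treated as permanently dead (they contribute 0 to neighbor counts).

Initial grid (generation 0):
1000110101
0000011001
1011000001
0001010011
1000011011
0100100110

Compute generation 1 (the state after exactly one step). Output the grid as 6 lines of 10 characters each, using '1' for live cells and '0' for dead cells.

Simulating step by step:
Generation 0 (given above): 25 live cells
Generation 1: 26 live cells
(generation 1 grid is the final answer)

Answer: 0000110010
0101011001
0011011001
0111011100
0000011000
0000011111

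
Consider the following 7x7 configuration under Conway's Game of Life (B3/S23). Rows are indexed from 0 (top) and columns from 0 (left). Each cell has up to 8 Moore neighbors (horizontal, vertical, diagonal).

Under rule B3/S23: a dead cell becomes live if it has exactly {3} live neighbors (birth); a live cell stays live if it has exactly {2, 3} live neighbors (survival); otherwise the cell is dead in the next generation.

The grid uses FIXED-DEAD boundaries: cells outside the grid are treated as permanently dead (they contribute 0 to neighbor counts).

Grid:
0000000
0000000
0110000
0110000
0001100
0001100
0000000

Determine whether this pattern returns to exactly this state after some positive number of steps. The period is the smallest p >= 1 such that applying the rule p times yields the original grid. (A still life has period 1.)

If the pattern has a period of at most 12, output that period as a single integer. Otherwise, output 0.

Simulating and comparing each generation to the original:
Gen 0 (original, given above): 8 live cells
Gen 1: 6 live cells, differs from original
Gen 2: 8 live cells, MATCHES original -> period = 2

Answer: 2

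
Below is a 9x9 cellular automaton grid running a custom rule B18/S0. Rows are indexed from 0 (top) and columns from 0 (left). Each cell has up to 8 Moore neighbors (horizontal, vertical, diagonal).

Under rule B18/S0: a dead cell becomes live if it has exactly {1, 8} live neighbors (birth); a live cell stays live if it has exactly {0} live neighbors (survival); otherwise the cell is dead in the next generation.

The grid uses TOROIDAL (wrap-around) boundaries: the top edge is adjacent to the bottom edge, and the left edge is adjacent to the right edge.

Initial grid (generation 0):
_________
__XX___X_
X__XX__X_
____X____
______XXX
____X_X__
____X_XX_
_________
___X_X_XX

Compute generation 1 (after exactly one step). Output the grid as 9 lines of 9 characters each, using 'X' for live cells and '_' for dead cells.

Simulating step by step:
Generation 0 (given above): 20 live cells
Generation 1: 17 live cells
(generation 1 grid is the final answer)

Answer: XX___X___
X____X___
X________
_XX______
X________
X________
________X
X_X______
X_XX_X___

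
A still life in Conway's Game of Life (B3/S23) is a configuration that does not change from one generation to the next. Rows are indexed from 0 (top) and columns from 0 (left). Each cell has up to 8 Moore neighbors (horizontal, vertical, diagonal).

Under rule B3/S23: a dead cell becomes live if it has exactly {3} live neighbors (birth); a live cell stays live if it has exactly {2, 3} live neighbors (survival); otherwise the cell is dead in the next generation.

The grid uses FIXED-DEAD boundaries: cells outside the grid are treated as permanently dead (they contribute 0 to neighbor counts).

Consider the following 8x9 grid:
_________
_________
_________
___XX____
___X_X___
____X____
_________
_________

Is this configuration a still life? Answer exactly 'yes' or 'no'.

Answer: yes

Derivation:
Compute generation 1 and compare to generation 0 (given above):
Generation 1:
_________
_________
_________
___XX____
___X_X___
____X____
_________
_________
The grids are IDENTICAL -> still life.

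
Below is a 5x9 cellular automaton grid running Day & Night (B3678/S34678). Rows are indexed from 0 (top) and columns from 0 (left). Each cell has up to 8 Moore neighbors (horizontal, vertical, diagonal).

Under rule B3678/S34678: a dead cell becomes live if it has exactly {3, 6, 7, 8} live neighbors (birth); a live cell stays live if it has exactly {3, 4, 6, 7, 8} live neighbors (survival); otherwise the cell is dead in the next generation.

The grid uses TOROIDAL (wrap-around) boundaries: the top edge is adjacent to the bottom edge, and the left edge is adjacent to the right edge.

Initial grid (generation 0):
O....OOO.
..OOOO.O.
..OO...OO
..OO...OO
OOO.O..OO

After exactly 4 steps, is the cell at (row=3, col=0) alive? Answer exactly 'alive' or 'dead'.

Answer: alive

Derivation:
Simulating step by step:
Generation 0 (given above): 23 live cells
Generation 1: 23 live cells
O....O.OO
.OOOOOOO.
.O.O...OO
....O.O.O
OOO..O..O
Generation 2: 19 live cells
.O...OOO.
.OOOOO..O
...O....O
O..O.O..O
.O..OO...
Generation 3: 20 live cells
.O..O.O..
..OOOO...
.O.OOO.OO
O.O......
..O.OO.OO
Generation 4: 18 live cells
...O.OOO.
OOO.O..O.
OO...OO..
O.O......
O....OO..

Cell (3,0) at generation 4: 1 -> alive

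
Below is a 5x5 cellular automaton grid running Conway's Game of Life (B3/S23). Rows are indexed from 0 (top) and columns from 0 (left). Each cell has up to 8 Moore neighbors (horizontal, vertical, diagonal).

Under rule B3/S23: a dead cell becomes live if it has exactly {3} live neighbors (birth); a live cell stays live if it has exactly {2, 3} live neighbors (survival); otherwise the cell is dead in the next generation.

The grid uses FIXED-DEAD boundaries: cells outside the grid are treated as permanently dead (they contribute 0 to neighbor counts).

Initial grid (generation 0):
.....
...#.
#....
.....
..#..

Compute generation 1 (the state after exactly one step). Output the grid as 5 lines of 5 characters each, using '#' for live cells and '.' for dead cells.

Simulating step by step:
Generation 0 (given above): 3 live cells
Generation 1: 0 live cells
(generation 1 grid is the final answer)

Answer: .....
.....
.....
.....
.....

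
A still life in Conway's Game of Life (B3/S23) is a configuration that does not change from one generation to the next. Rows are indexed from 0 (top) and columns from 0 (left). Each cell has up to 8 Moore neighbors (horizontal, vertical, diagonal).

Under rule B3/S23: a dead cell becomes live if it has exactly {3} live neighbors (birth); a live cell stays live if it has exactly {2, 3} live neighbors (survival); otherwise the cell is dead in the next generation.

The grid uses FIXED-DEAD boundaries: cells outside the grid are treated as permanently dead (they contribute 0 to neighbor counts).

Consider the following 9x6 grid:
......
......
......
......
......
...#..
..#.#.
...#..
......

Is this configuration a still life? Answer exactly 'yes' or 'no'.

Answer: yes

Derivation:
Compute generation 1 and compare to generation 0 (given above):
Generation 1:
......
......
......
......
......
...#..
..#.#.
...#..
......
The grids are IDENTICAL -> still life.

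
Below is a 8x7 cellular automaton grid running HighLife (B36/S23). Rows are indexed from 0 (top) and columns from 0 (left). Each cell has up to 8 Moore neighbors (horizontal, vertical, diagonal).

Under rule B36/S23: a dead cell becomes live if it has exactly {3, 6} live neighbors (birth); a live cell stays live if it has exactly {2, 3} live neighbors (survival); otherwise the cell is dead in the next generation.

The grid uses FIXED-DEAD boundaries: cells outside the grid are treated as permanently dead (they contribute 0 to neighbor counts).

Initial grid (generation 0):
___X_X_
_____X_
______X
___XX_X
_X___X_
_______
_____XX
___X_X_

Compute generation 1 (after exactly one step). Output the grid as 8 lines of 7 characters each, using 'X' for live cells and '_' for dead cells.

Answer: ____X__
____XXX
____X_X
____X_X
____XX_
_____XX
____XXX
____XXX

Derivation:
Simulating step by step:
Generation 0 (given above): 13 live cells
Generation 1: 18 live cells
(generation 1 grid is the final answer)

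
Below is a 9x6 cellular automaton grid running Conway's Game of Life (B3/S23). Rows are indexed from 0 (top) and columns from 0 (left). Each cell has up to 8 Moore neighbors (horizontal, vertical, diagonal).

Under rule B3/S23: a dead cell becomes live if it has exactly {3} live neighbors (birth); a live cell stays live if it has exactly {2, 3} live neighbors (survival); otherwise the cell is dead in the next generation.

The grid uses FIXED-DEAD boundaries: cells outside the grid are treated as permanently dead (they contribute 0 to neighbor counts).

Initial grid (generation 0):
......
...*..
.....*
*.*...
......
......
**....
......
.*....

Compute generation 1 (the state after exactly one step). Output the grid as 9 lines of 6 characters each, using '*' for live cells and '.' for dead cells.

Simulating step by step:
Generation 0 (given above): 7 live cells
Generation 1: 2 live cells
(generation 1 grid is the final answer)

Answer: ......
......
......
......
......
......
......
**....
......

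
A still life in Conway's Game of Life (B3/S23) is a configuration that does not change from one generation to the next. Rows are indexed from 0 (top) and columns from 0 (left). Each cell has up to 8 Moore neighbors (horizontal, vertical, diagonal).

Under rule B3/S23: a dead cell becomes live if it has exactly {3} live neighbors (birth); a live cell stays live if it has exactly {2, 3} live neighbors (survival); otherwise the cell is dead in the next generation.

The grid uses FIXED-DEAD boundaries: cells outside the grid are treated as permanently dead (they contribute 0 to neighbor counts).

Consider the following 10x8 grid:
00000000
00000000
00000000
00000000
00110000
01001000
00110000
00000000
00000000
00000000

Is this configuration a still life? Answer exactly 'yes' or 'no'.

Compute generation 1 and compare to generation 0 (given above):
Generation 1:
00000000
00000000
00000000
00000000
00110000
01001000
00110000
00000000
00000000
00000000
The grids are IDENTICAL -> still life.

Answer: yes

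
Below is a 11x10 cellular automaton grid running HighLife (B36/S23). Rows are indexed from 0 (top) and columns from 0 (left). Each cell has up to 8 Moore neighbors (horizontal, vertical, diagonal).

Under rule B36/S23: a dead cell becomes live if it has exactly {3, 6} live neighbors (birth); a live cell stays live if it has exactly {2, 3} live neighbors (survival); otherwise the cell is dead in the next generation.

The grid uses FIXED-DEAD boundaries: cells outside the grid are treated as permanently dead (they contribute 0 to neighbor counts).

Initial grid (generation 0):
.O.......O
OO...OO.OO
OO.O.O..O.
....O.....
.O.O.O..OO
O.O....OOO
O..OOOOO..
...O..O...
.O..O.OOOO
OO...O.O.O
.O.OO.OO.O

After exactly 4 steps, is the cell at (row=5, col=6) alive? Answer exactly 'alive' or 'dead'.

Simulating step by step:
Generation 0 (given above): 49 live cells
Generation 1: 59 live cells
OO......OO
....OOOOOO
OOO..OOOOO
OO.O.O..OO
.OOOO..O.O
O.O......O
.OOOOO....
..OO.O.O..
OOO.O....O
OO.O..O..O
OOO.OOOO..
Generation 2: 38 live cells
.....OO..O
..O.O.....
O.OO......
.....O....
....O....O
OO...O..O.
.....OO...
OO..OOO...
O...OOO.O.
..O...OOO.
O.OOOOOO..
Generation 3: 32 live cells
.....O....
.OO.OO....
.OOOO.....
...OO.....
....OO....
....OOO...
.......O..
OO........
O..OO..OO.
..O.....O.
.OOOOO..O.
Generation 4: 27 live cells
....OO....
.O...O....
.O........
..........
......O...
....O.O...
.....OO...
OO.....OO.
O.OO...OO.
...O.O..OO
.OOOO.....

Cell (5,6) at generation 4: 1 -> alive

Answer: alive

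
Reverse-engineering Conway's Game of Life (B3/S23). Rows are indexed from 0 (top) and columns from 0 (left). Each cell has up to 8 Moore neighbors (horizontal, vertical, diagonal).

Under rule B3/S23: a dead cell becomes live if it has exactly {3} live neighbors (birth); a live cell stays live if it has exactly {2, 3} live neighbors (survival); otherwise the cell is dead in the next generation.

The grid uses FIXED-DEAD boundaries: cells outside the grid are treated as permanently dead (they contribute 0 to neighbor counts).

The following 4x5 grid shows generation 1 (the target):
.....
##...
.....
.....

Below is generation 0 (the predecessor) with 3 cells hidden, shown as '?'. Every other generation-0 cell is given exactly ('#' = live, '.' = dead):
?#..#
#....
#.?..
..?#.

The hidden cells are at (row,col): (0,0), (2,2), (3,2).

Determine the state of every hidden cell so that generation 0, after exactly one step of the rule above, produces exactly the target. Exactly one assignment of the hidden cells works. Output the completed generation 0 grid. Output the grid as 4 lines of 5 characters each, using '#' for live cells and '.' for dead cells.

Hidden generation-0 cells (in order): (0,0), (2,2), (3,2).
A hidden cell only influences target cells in its own 3x3 neighborhood. Try each of the 2^3 = 8 assignments, step the completed generation 0 forward once under B3/S23, and compare with the target:
  (0,0)=. (2,2)=. (3,2)=. -> step reproduces the target at every cell -> ACCEPT
  (0,0)=. (2,2)=. (3,2)=# -> step gives (2,1)='#' but target has '.' -> reject
  (0,0)=. (2,2)=# (3,2)=. -> step gives (1,1)='.' but target has '#' -> reject
  (0,0)=. (2,2)=# (3,2)=# -> step gives (1,1)='.' but target has '#' -> reject
  (0,0)=# (2,2)=. (3,2)=. -> step gives (0,0)='#' but target has '.' -> reject
  (0,0)=# (2,2)=. (3,2)=# -> step gives (0,0)='#' but target has '.' -> reject
  (0,0)=# (2,2)=# (3,2)=. -> step gives (0,0)='#' but target has '.' -> reject
  (0,0)=# (2,2)=# (3,2)=# -> step gives (0,0)='#' but target has '.' -> reject
Unique solution: (0,0)=dead, (2,2)=dead, (3,2)=dead.
Check: live-neighbor counts of every cell in the completed generation 0:
21110
23111
12111
11101
Applying B3/S23 to generation 0 with these counts gives:
.....
##...
.....
.....
which matches the target exactly.

Answer: .#..#
#....
#....
...#.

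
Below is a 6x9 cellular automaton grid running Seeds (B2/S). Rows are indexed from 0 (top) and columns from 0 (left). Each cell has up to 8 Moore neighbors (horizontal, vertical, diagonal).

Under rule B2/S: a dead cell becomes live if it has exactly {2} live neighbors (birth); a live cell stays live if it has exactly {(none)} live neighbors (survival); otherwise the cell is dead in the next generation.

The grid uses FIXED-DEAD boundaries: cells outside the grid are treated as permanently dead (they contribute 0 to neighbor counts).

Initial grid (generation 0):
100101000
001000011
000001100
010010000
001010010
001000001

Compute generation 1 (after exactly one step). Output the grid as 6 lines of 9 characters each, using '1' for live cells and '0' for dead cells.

Answer: 011010111
010100000
011110001
001000010
000001001
010000010

Derivation:
Simulating step by step:
Generation 0 (given above): 15 live cells
Generation 1: 19 live cells
(generation 1 grid is the final answer)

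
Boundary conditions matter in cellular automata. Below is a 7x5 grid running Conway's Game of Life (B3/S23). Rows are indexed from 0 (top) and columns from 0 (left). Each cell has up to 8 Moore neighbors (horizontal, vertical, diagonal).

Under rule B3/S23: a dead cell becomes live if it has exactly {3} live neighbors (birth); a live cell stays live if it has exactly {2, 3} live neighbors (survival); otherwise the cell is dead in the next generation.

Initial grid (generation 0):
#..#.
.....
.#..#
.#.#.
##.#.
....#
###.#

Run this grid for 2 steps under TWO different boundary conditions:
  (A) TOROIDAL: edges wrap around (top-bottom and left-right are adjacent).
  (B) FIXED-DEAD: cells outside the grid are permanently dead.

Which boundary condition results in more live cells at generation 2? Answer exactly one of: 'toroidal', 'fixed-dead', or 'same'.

Under TOROIDAL boundary, generation 2:
#.##.
#.#..
#.##.
...#.
##..#
#....
.###.
Population = 16

Under FIXED-DEAD boundary, generation 2:
.....
.....
..##.
##..#
##...
##..#
.....
Population = 10

Comparison: toroidal=16, fixed-dead=10 -> toroidal

Answer: toroidal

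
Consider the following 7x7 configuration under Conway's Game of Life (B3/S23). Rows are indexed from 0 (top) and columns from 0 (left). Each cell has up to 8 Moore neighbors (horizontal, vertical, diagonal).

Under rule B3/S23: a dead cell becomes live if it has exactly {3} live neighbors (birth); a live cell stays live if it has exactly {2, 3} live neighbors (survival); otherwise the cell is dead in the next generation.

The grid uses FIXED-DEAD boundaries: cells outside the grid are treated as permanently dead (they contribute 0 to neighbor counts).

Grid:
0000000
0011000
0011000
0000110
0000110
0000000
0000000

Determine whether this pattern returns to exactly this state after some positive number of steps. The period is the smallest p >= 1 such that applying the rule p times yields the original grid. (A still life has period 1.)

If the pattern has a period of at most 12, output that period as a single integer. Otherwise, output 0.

Answer: 2

Derivation:
Simulating and comparing each generation to the original:
Gen 0 (original, given above): 8 live cells
Gen 1: 6 live cells, differs from original
Gen 2: 8 live cells, MATCHES original -> period = 2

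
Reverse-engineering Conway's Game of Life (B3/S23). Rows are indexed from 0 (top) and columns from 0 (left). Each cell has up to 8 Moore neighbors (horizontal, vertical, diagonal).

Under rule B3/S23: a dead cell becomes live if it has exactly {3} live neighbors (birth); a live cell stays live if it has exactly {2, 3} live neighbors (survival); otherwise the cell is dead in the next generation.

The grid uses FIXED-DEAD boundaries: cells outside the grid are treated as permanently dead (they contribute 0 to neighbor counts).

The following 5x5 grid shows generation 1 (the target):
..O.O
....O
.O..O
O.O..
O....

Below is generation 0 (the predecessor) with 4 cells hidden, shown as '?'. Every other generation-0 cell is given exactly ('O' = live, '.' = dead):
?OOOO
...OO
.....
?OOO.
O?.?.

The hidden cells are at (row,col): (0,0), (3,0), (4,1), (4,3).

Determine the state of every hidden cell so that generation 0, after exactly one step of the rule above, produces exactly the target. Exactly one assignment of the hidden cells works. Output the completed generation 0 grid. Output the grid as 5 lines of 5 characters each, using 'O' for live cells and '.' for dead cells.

Answer: .OOOO
...OO
.....
OOOO.
OO...

Derivation:
Hidden generation-0 cells (in order): (0,0), (3,0), (4,1), (4,3).
A hidden cell only influences target cells in its own 3x3 neighborhood. Try each of the 2^4 = 16 assignments, step the completed generation 0 forward once under B3/S23, and compare with the target:
  (0,0)=. (3,0)=. (4,1)=. (4,3)=. -> step gives (2,1)='.' but target has 'O' -> reject
  (0,0)=. (3,0)=. (4,1)=. (4,3)=O -> step gives (2,1)='.' but target has 'O' -> reject
  (0,0)=. (3,0)=. (4,1)=O (4,3)=. -> step gives (2,1)='.' but target has 'O' -> reject
  (0,0)=. (3,0)=. (4,1)=O (4,3)=O -> step gives (2,1)='.' but target has 'O' -> reject
  (0,0)=. (3,0)=O (4,1)=. (4,3)=. -> step gives (3,1)='O' but target has '.' -> reject
  (0,0)=. (3,0)=O (4,1)=. (4,3)=O -> step gives (3,1)='O' but target has '.' -> reject
  (0,0)=. (3,0)=O (4,1)=O (4,3)=. -> step reproduces the target at every cell -> ACCEPT
  (0,0)=. (3,0)=O (4,1)=O (4,3)=O -> step gives (3,2)='.' but target has 'O' -> reject
  (0,0)=O (3,0)=. (4,1)=. (4,3)=. -> step gives (0,1)='O' but target has '.' -> reject
  (0,0)=O (3,0)=. (4,1)=. (4,3)=O -> step gives (0,1)='O' but target has '.' -> reject
  (0,0)=O (3,0)=. (4,1)=O (4,3)=. -> step gives (0,1)='O' but target has '.' -> reject
  (0,0)=O (3,0)=. (4,1)=O (4,3)=O -> step gives (0,1)='O' but target has '.' -> reject
  (0,0)=O (3,0)=O (4,1)=. (4,3)=. -> step gives (0,1)='O' but target has '.' -> reject
  (0,0)=O (3,0)=O (4,1)=. (4,3)=O -> step gives (0,1)='O' but target has '.' -> reject
  (0,0)=O (3,0)=O (4,1)=O (4,3)=. -> step gives (0,1)='O' but target has '.' -> reject
  (0,0)=O (3,0)=O (4,1)=O (4,3)=O -> step gives (0,1)='O' but target has '.' -> reject
Unique solution: (0,0)=dead, (3,0)=live, (4,1)=live, (4,3)=dead.
Check: live-neighbor counts of every cell in the completed generation 0:
11343
12443
23443
34311
34421
Applying B3/S23 to generation 0 with these counts gives:
..O.O
....O
.O..O
O.O..
O....
which matches the target exactly.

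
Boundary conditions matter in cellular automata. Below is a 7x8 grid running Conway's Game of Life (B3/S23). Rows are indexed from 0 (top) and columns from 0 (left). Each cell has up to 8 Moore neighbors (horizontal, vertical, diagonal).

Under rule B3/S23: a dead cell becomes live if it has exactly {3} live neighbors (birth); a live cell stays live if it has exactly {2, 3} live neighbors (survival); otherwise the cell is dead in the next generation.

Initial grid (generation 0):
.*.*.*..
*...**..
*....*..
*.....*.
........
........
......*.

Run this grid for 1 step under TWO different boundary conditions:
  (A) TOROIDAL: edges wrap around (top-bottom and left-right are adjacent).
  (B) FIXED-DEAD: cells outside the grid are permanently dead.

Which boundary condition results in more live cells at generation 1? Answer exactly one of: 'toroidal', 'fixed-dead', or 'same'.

Answer: toroidal

Derivation:
Under TOROIDAL boundary, generation 1:
.....**.
**...**.
**..***.
.......*
........
........
........
Population = 12

Under FIXED-DEAD boundary, generation 1:
.....*..
**...**.
**..***.
........
........
........
........
Population = 10

Comparison: toroidal=12, fixed-dead=10 -> toroidal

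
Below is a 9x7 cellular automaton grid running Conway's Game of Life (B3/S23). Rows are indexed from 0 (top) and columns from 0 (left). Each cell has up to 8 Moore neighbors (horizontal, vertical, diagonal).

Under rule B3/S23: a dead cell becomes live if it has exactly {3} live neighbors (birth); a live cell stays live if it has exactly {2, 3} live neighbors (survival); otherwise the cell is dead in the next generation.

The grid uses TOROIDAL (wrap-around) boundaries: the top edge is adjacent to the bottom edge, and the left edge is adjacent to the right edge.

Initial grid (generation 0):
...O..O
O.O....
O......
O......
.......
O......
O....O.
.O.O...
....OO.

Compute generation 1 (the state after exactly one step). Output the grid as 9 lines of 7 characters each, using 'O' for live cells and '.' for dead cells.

Answer: ...OOOO
OO....O
O.....O
.......
.......
......O
OO....O
.....OO
..OOOO.

Derivation:
Simulating step by step:
Generation 0 (given above): 13 live cells
Generation 1: 19 live cells
(generation 1 grid is the final answer)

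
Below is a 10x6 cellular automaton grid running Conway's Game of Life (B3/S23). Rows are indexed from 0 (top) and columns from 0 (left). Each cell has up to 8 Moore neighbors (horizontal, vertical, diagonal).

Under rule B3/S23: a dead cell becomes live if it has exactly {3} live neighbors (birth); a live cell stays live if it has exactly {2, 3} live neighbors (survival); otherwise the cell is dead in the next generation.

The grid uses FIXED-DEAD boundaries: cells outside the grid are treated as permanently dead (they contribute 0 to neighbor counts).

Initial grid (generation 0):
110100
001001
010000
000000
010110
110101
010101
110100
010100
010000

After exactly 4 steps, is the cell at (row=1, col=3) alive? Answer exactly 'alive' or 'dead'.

Answer: alive

Derivation:
Simulating step by step:
Generation 0 (given above): 22 live cells
Generation 1: 19 live cells
011000
101000
000000
001000
110110
110101
000100
110100
010000
001000
Generation 2: 18 live cells
011000
001000
010000
011100
100110
110100
000100
110000
110000
000000
Generation 3: 19 live cells
011000
001000
010100
110110
100010
110100
000000
111000
110000
000000
Generation 4: 18 live cells
011000
000100
110110
110110
000010
110000
000000
101000
101000
000000

Cell (1,3) at generation 4: 1 -> alive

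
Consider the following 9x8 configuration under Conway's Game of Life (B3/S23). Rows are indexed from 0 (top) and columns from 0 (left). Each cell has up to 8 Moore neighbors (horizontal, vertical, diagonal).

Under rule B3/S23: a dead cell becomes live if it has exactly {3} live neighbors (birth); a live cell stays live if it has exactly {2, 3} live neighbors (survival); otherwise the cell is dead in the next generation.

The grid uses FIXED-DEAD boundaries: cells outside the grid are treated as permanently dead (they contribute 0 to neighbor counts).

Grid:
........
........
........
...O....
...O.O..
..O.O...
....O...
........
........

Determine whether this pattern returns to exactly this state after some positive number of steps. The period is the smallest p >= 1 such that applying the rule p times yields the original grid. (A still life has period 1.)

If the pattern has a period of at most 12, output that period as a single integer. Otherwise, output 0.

Answer: 2

Derivation:
Simulating and comparing each generation to the original:
Gen 0 (original, given above): 6 live cells
Gen 1: 6 live cells, differs from original
Gen 2: 6 live cells, MATCHES original -> period = 2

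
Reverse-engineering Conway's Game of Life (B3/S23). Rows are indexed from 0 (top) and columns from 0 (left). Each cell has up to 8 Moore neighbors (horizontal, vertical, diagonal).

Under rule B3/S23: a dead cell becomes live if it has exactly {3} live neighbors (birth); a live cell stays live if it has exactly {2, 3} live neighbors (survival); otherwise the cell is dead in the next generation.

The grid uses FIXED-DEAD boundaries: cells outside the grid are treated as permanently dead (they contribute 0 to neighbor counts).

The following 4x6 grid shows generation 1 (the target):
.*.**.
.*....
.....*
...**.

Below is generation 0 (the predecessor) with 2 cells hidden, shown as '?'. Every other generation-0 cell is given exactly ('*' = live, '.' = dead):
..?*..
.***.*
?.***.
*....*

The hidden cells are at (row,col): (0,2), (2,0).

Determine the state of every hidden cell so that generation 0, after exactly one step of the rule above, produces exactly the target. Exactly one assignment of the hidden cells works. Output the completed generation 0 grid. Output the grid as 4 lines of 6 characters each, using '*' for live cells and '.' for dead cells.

Answer: ..**..
.***.*
..***.
*....*

Derivation:
Hidden generation-0 cells (in order): (0,2), (2,0).
A hidden cell only influences target cells in its own 3x3 neighborhood. Try each of the 2^2 = 4 assignments, step the completed generation 0 forward once under B3/S23, and compare with the target:
  (0,2)=. (2,0)=. -> step gives (0,1)='.' but target has '*' -> reject
  (0,2)=. (2,0)=* -> step gives (0,1)='.' but target has '*' -> reject
  (0,2)=* (2,0)=. -> step reproduces the target at every cell -> ACCEPT
  (0,2)=* (2,0)=* -> step gives (1,1)='.' but target has '*' -> reject
Unique solution: (0,2)=live, (2,0)=dead.
Check: live-neighbor counts of every cell in the completed generation 0:
134331
136651
244443
022331
Applying B3/S23 to generation 0 with these counts gives:
.*.**.
.*....
.....*
...**.
which matches the target exactly.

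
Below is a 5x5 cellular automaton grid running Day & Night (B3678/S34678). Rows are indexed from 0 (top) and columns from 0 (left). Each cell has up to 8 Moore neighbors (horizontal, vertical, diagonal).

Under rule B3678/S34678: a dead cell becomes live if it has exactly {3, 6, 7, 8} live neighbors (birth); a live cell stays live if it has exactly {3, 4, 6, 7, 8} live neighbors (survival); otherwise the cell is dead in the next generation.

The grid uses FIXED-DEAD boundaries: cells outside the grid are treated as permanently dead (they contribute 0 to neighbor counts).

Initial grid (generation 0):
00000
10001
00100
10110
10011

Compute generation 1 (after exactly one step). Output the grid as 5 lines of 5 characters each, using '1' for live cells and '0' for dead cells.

Simulating step by step:
Generation 0 (given above): 9 live cells
Generation 1: 6 live cells
(generation 1 grid is the final answer)

Answer: 00000
00000
00000
00111
01110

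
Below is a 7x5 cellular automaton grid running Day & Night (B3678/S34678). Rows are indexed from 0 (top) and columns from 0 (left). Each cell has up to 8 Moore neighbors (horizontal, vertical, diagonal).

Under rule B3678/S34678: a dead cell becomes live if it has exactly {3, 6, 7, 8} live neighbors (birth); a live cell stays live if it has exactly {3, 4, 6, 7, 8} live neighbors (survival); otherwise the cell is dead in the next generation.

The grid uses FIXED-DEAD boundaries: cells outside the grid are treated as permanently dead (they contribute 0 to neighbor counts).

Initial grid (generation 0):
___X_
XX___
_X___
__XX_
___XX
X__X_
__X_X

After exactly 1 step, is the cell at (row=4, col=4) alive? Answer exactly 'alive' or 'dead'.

Answer: alive

Derivation:
Simulating step by step:
Generation 0 (given above): 12 live cells
Generation 1: 11 live cells
_____
__X__
XX___
__XXX
___XX
__XX_
___X_

Cell (4,4) at generation 1: 1 -> alive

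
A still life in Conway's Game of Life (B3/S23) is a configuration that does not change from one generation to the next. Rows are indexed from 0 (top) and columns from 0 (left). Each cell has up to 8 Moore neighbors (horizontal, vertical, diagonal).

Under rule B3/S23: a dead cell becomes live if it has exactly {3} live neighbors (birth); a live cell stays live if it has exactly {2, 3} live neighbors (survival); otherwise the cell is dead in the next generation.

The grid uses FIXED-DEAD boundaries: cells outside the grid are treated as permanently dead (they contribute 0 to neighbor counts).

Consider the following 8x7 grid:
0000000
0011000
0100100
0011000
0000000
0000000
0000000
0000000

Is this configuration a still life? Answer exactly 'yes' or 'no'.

Answer: yes

Derivation:
Compute generation 1 and compare to generation 0 (given above):
Generation 1:
0000000
0011000
0100100
0011000
0000000
0000000
0000000
0000000
The grids are IDENTICAL -> still life.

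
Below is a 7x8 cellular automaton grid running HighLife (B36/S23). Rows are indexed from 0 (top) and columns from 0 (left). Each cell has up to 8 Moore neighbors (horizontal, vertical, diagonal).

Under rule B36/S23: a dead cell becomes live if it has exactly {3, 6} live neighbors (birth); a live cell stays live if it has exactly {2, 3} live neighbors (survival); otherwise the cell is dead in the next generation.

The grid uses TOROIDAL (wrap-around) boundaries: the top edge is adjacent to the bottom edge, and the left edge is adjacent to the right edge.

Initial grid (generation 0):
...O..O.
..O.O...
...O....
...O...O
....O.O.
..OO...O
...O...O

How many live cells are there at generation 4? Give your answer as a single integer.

Answer: 18

Derivation:
Simulating step by step:
Generation 0 (given above): 14 live cells
Generation 1: 23 live cells
..OOO...
..O.O...
..OOO...
...OO...
..O.O.OO
..OOO.OO
...OO.OO
Generation 2: 13 live cells
..O.....
.O...O..
..O..O..
........
..O...OO
O.O..O..
......OO
Generation 3: 13 live cells
......O.
.OO.....
........
......O.
.O....OO
OO...O..
.O....OO
Generation 4: 18 live cells
OOO...OO
........
........
......OO
.O...OOO
.OO..O..
.O...OOO
Population at generation 4: 18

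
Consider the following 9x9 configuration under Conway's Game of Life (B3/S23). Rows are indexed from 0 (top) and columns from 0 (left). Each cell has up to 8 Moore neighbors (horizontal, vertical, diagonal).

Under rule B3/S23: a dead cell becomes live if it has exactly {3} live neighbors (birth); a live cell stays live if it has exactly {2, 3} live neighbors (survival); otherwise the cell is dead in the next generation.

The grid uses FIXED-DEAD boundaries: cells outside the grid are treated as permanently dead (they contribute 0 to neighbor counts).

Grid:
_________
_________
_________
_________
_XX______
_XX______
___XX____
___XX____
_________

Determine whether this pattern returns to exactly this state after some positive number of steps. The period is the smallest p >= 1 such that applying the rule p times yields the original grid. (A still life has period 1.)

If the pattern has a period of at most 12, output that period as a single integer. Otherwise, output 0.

Simulating and comparing each generation to the original:
Gen 0 (original, given above): 8 live cells
Gen 1: 6 live cells, differs from original
Gen 2: 8 live cells, MATCHES original -> period = 2

Answer: 2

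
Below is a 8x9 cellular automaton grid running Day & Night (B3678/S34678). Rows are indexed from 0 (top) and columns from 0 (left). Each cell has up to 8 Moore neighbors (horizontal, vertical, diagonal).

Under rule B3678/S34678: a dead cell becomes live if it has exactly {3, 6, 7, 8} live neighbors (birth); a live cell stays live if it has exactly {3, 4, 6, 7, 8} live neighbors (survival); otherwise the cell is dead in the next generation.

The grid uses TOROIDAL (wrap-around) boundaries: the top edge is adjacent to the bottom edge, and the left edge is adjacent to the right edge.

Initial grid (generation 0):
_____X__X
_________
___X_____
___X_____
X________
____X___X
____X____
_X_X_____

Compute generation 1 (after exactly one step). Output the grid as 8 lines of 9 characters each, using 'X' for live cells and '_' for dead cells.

Answer: _________
_________
_________
_________
_________
_________
___X_____
____X____

Derivation:
Simulating step by step:
Generation 0 (given above): 10 live cells
Generation 1: 2 live cells
(generation 1 grid is the final answer)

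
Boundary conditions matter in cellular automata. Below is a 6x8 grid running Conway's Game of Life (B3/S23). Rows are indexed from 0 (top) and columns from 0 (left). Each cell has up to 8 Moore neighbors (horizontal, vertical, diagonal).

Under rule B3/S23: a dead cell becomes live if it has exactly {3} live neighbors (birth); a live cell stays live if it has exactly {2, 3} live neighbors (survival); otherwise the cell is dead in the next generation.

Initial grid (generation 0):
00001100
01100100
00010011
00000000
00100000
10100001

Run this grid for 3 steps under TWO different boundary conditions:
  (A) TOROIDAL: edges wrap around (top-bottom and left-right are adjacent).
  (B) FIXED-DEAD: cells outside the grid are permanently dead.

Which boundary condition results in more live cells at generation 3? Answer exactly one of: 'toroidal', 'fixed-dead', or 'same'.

Under TOROIDAL boundary, generation 3:
10001111
00000010
00000000
00110000
01100000
01101110
Population = 15

Under FIXED-DEAD boundary, generation 3:
00110110
00000110
00111000
00000000
00000000
00000000
Population = 9

Comparison: toroidal=15, fixed-dead=9 -> toroidal

Answer: toroidal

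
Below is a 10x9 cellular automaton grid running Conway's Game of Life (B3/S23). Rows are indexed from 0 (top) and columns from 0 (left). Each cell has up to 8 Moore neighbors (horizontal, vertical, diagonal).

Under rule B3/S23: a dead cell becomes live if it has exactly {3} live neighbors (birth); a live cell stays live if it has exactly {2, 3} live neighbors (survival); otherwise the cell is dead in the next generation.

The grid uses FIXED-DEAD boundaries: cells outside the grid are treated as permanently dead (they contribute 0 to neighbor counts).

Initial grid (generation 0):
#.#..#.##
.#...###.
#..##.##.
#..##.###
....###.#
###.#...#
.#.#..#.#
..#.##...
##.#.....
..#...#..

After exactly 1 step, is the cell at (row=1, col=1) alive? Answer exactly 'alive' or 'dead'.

Answer: alive

Derivation:
Simulating step by step:
Generation 0 (given above): 41 live cells
Generation 1: 34 live cells
.#...#.##
####.....
####.....
........#
#.#...#.#
###.#.#.#
#......#.
#...##...
.#.###...
.##......

Cell (1,1) at generation 1: 1 -> alive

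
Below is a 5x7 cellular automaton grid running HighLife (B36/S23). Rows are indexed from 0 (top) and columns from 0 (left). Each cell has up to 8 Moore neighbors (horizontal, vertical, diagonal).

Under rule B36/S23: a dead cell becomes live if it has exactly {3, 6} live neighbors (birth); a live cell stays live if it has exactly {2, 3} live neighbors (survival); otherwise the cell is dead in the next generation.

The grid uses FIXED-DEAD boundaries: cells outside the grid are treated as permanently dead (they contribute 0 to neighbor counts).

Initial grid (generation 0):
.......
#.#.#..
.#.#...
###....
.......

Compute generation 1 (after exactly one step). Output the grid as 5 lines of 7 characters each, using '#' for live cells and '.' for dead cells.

Answer: .......
.###...
...#...
###....
.#.....

Derivation:
Simulating step by step:
Generation 0 (given above): 8 live cells
Generation 1: 8 live cells
(generation 1 grid is the final answer)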